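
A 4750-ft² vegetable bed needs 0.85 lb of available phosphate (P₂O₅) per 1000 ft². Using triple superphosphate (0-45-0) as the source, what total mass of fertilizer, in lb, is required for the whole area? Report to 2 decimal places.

Product per 1000 ft² = 0.85 / 45% = 1.88889 lb.
Total product = 1.88889 × 4750 / 1000 = 8.97222 lb.

8.97 lb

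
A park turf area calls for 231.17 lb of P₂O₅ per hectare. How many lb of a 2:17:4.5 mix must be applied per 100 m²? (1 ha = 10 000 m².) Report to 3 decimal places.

13.598 lb of product per hundred sq m

Product per hectare = 231.17 / 17% = 1359.82 lb.
Convert to per 100 m²: 1359.82 × 0.01 = 13.5982 lb.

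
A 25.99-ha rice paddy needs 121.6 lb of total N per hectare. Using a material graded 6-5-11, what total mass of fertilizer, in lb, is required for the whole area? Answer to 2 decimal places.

52673.07 lb

Product per hectare = 121.6 / 6% = 2026.67 lb.
Total product = 2026.67 × 25.99 = 52673.067 lb.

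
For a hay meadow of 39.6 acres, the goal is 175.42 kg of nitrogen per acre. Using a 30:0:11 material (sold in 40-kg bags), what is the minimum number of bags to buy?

Product per acre = 175.42 / 30% = 584.733 kg.
Total product = 584.733 × 39.6 = 23155.4 kg.
Bags = ⌈23155.4 / 40⌉ = 579.

579 bags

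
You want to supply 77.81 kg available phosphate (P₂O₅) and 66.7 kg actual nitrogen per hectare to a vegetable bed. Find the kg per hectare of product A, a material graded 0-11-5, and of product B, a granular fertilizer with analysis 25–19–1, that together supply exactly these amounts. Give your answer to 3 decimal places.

Let a = kg of product A, b = kg of product B (per hectare).
P₂O₅: 0.11·a + 0.19·b = 77.81
N: 0·a + 0.25·b = 66.7
Solving simultaneously: a = 246.5273, b = 266.8.

246.527 kg product A, 266.800 kg product B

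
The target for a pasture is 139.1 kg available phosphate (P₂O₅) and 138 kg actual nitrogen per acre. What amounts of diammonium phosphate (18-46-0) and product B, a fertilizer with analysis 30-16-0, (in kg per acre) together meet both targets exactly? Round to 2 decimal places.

With a, b = kg per acre of diammonium phosphate and product B:
P₂O₅: 0.46·a + 0.16·b = 139.1
N: 0.18·a + 0.3·b = 138
From row1: a = (139.1 − 0.16·b) / 0.46.
Into row2: 0.18·(139.1 − 0.16·b)/0.46 + 0.3·b = 138 → b = 352.033, a = 179.945.

179.95 kg diammonium phosphate, 352.03 kg product B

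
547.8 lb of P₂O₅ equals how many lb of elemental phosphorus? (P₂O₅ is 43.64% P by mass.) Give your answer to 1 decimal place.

P = 547.8 × 0.4364 = 239.06 lb.

239.1 lb P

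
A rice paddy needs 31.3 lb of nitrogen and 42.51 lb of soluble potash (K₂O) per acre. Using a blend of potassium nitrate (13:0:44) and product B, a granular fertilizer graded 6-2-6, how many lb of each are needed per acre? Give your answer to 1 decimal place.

With a, b = lb per acre of potassium nitrate and product B:
N: 0.13·a + 0.06·b = 31.3
K₂O: 0.44·a + 0.06·b = 42.51
Eliminate a: (row1) − 0.13/0.44·(row2) → 0.0422727·b = 18.7402, so b = 443.317.
Back-substitute: a = (31.3 − 0.06·443.317) / 0.13 = 36.1613.

36.2 lb potassium nitrate, 443.3 lb product B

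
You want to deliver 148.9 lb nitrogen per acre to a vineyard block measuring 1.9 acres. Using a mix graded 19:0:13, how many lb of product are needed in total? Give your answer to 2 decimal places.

1489.00 lb

Product per acre = 148.9 / 19% = 783.684 lb.
Total product = 783.684 × 1.9 = 1489 lb.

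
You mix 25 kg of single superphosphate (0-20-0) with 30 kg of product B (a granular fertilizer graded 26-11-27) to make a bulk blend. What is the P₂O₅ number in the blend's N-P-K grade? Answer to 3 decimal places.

Total mass = 25 + 30 = 55 kg.
P₂O₅ mass = 20%×25 + 11%×30 = 8.3 kg.
% P₂O₅ = 8.3 / 55 = 15.0909%.

15.091% P₂O₅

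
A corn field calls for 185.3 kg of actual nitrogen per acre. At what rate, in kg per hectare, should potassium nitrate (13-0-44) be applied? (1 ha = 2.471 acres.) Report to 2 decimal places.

Product per acre = 185.3 / 13% = 1425.38 kg.
Convert to per hectare: 1425.38 × 2.471 = 3522.125 kg.

3522.13 kg of product per hectare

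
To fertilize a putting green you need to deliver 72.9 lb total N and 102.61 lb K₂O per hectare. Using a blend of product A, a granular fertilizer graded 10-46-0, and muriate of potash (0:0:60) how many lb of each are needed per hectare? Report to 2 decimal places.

729.00 lb product A, 171.02 lb muriate of potash

Let a = lb of product A, b = lb of muriate of potash (per hectare).
N: 0.1·a + 0·b = 72.9
K₂O: 0·a + 0.6·b = 102.61
Solving simultaneously: a = 729, b = 171.017.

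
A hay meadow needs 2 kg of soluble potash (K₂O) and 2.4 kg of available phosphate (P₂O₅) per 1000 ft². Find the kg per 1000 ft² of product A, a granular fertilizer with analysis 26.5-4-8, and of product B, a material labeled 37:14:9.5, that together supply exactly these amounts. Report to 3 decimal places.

7.027 kg product A, 15.135 kg product B

Per-1000 ft² balance (a = product A, b = product B):
K₂O: 0.08·a + 0.095·b = 2
P₂O₅: 0.04·a + 0.14·b = 2.4
Eliminate a: (row1) − 0.08/0.04·(row2) → -0.185·b = -2.8, so b = 15.1351.
Back-substitute: a = (2 − 0.095·15.1351) / 0.08 = 7.02703.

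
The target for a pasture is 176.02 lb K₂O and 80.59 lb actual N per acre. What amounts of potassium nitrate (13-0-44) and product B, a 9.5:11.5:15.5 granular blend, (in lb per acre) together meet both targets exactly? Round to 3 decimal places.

195.402 lb potassium nitrate, 580.924 lb product B

Per-acre balance (a = potassium nitrate, b = product B):
K₂O: 0.44·a + 0.155·b = 176.02
N: 0.13·a + 0.095·b = 80.59
From row1: a = (176.02 − 0.155·b) / 0.44.
Into row2: 0.13·(176.02 − 0.155·b)/0.44 + 0.095·b = 80.59 → b = 580.9238, a = 195.4018.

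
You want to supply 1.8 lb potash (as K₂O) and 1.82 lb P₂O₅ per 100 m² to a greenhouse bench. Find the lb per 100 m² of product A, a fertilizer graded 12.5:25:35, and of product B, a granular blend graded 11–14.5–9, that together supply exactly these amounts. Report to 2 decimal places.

With a, b = lb per 100 m² of product A and product B:
K₂O: 0.35·a + 0.09·b = 1.8
P₂O₅: 0.25·a + 0.145·b = 1.82
Eliminate a: (row1) − 0.35/0.25·(row2) → -0.113·b = -0.748, so b = 6.61947.
Back-substitute: a = (1.8 − 0.09·6.61947) / 0.35 = 3.44071.

3.44 lb product A, 6.62 lb product B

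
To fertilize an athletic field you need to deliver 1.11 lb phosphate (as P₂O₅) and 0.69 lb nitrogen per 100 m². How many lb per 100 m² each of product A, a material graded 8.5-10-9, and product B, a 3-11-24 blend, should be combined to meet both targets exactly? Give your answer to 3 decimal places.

Let a = lb of product A, b = lb of product B (per 100 m²).
P₂O₅: 0.1·a + 0.11·b = 1.11
N: 0.085·a + 0.03·b = 0.69
Eliminate b: (row1) − 0.11/0.03·(row2) → -0.211667·a = -1.42, so a = 6.70866.
Then b = (0.69 − 0.085·6.70866) / 0.03 = 3.99213.

6.709 lb product A, 3.992 lb product B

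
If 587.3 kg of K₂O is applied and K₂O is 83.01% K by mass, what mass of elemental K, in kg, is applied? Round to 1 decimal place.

487.5 kg K

K = 587.3 × 0.8301 = 487.518 kg.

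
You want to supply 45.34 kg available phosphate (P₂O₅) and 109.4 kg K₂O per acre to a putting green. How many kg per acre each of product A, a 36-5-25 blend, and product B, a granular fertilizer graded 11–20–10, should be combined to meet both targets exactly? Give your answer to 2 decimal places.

Let a = kg of product A, b = kg of product B (per acre).
P₂O₅: 0.05·a + 0.2·b = 45.34
K₂O: 0.25·a + 0.1·b = 109.4
Eliminate a: (row1) − 0.05/0.25·(row2) → 0.18·b = 23.46, so b = 130.333.
Back-substitute: a = (45.34 − 0.2·130.333) / 0.05 = 385.467.

385.47 kg product A, 130.33 kg product B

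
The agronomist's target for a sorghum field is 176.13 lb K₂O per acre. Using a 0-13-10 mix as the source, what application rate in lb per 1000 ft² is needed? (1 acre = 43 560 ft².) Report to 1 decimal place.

Product per acre = 176.13 / 10% = 1761.3 lb.
Convert to per 1000 ft²: 1761.3 × 0.0229568 = 40.4339 lb.

40.4 lb of product per thousand sq ft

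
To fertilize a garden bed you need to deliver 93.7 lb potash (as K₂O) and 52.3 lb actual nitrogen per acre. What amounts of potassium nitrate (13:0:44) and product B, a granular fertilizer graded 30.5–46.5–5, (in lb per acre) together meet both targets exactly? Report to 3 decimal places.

With a, b = lb per acre of potassium nitrate and product B:
K₂O: 0.44·a + 0.05·b = 93.7
N: 0.13·a + 0.305·b = 52.3
Eliminate b: (row1) − 0.05/0.305·(row2) → 0.418689·a = 85.1262, so a = 203.3164.
Then b = (52.3 − 0.13·203.3164) / 0.305 = 84.81597.

203.316 lb potassium nitrate, 84.816 lb product B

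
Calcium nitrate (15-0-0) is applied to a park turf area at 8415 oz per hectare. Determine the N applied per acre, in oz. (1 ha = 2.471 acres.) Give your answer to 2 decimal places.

510.83 oz N per acre

nitrogen per hectare = 8415 × 15% = 1262.25 oz.
Convert to per acre: 1262.25 × 0.404694 = 510.826 oz.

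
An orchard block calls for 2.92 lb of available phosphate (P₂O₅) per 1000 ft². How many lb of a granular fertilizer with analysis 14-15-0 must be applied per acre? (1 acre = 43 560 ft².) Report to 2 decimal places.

847.97 lb of product per acre

Product per 1000 ft² = 2.92 / 15% = 19.4667 lb.
Convert to per acre: 19.4667 × 43.56 = 847.968 lb.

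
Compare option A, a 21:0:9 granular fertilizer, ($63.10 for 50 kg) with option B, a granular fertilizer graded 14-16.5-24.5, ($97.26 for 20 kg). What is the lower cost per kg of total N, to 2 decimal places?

$6.01 per kg N (option A)

option A: N per bag = 50 × 21% = 10.5 kg; cost = 63.10 / 10.5 = $6.0095/kg N.
option B: N per bag = 20 × 14% = 2.8 kg; cost = 97.26 / 2.8 = $34.7357/kg N.
option A is cheaper.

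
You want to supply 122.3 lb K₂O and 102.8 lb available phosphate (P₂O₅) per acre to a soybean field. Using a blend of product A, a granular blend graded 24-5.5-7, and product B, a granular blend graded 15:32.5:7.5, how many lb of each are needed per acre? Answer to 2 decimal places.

With a, b = lb per acre of product A and product B:
K₂O: 0.07·a + 0.075·b = 122.3
P₂O₅: 0.055·a + 0.325·b = 102.8
Eliminate b: (row1) − 0.075/0.325·(row2) → 0.0573077·a = 98.5769, so a = 1720.134.
Then b = (102.8 − 0.055·1720.134) / 0.325 = 25.2081.

1720.13 lb product A, 25.21 lb product B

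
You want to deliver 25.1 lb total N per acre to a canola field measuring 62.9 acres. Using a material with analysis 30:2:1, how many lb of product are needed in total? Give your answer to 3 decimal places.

5262.633 lb

Product per acre = 25.1 / 30% = 83.6667 lb.
Total product = 83.6667 × 62.9 = 5262.6333 lb.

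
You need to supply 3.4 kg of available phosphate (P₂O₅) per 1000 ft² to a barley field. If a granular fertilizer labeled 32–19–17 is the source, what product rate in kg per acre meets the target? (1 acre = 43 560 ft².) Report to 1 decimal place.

Product per 1000 ft² = 3.4 / 19% = 17.8947 kg.
Convert to per acre: 17.8947 × 43.56 = 779.495 kg.

779.5 kg of product per acre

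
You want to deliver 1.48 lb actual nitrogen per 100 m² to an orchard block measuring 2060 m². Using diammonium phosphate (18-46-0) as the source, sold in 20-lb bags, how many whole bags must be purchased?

Product per 100 m² = 1.48 / 18% = 8.22222 lb.
Total product = 8.22222 × 2060 / 100 = 169.378 lb.
Bags = ⌈169.378 / 20⌉ = 9.

9 bags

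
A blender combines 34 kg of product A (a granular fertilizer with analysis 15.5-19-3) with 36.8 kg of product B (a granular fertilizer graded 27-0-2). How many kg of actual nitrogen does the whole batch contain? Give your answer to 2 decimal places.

N mass = 15.5%×34 + 27%×36.8 = 15.206 kg.

15.21 kg N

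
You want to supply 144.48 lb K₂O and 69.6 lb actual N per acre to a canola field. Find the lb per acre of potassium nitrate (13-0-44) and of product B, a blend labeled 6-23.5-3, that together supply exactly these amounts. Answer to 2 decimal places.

292.48 lb potassium nitrate, 526.29 lb product B

With a, b = lb per acre of potassium nitrate and product B:
K₂O: 0.44·a + 0.03·b = 144.48
N: 0.13·a + 0.06·b = 69.6
Eliminate b: (row1) − 0.03/0.06·(row2) → 0.375·a = 109.68, so a = 292.48.
Then b = (69.6 − 0.13·292.48) / 0.06 = 526.293.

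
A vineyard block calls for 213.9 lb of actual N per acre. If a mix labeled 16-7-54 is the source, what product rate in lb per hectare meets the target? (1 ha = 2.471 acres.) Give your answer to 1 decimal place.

3303.4 lb of product per hectare

Product per acre = 213.9 / 16% = 1336.88 lb.
Convert to per hectare: 1336.88 × 2.471 = 3303.42 lb.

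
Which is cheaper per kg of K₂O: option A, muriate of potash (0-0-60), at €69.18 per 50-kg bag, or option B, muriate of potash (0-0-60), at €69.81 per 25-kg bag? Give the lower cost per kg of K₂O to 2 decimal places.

€2.31 per kg K₂O (option A)

option A: K₂O per bag = 50 × 60% = 30 kg; cost = 69.18 / 30 = €2.3060/kg K₂O.
option B: K₂O per bag = 25 × 60% = 15 kg; cost = 69.81 / 15 = €4.6540/kg K₂O.
option A is cheaper.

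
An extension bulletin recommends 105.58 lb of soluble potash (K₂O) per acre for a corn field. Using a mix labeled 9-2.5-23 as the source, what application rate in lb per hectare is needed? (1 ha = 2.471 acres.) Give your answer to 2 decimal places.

1134.30 lb of product per hectare

Product per acre = 105.58 / 23% = 459.043 lb.
Convert to per hectare: 459.043 × 2.471 = 1134.296 lb.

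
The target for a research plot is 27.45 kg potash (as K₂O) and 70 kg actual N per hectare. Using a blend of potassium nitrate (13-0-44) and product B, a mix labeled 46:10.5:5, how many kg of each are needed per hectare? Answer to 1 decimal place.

Let a = kg of potassium nitrate, b = kg of product B (per hectare).
K₂O: 0.44·a + 0.05·b = 27.45
N: 0.13·a + 0.46·b = 70
Eliminate b: (row1) − 0.05/0.46·(row2) → 0.42587·a = 19.8413, so a = 46.5901.
Then b = (70 − 0.13·46.5901) / 0.46 = 139.007.

46.6 kg potassium nitrate, 139.0 kg product B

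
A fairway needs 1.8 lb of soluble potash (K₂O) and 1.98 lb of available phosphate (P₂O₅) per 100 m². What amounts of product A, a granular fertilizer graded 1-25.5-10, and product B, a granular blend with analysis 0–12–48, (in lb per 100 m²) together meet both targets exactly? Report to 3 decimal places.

6.652 lb product A, 2.364 lb product B

Let a = lb of product A, b = lb of product B (per 100 m²).
K₂O: 0.1·a + 0.48·b = 1.8
P₂O₅: 0.255·a + 0.12·b = 1.98
Eliminate a: (row1) − 0.1/0.255·(row2) → 0.432941·b = 1.02353, so b = 2.36413.
Back-substitute: a = (1.8 − 0.48·2.36413) / 0.1 = 6.65217.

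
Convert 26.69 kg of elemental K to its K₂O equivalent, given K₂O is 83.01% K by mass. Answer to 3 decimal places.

32.153 kg K₂O

K₂O = 26.69 / 0.8301 = 32.1528 kg.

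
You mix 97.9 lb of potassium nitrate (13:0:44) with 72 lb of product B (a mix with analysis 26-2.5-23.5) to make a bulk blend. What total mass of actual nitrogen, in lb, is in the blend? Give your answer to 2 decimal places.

31.45 lb N

N mass = 13%×97.9 + 26%×72 = 31.447 lb.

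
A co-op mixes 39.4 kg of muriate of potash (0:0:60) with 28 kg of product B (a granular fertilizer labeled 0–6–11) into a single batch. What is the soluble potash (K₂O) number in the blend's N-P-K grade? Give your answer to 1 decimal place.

39.6% K₂O

Total mass = 39.4 + 28 = 67.4 kg.
K₂O mass = 60%×39.4 + 11%×28 = 26.72 kg.
% K₂O = 26.72 / 67.4 = 39.6439%.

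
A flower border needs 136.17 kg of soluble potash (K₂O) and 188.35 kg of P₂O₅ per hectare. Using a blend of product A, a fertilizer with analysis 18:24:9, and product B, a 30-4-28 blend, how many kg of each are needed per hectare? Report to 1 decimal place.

743.6 kg product A, 247.3 kg product B

With a, b = kg per hectare of product A and product B:
K₂O: 0.09·a + 0.28·b = 136.17
P₂O₅: 0.24·a + 0.04·b = 188.35
Eliminate b: (row1) − 0.28/0.04·(row2) → -1.59·a = -1182.28, so a = 743.572.
Then b = (188.35 − 0.24·743.572) / 0.04 = 247.316.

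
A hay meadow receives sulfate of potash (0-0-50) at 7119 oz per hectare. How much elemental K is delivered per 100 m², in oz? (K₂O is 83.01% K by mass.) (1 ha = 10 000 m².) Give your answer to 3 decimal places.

29.547 oz K per hundred sq m

K₂O per hectare = 7119 × 50% = 3559.5 oz.
Elemental K = 3559.5 × 0.8301 = 2954.74 oz per hectare.
Convert to per 100 m²: 2954.74 × 0.01 = 29.5474 oz.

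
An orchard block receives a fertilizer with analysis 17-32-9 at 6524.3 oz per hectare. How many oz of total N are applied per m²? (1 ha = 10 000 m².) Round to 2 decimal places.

0.11 oz N per sq m

nitrogen per hectare = 6524.3 × 17% = 1109.13 oz.
Convert to per m²: 1109.13 × 0.0001 = 0.110913 oz.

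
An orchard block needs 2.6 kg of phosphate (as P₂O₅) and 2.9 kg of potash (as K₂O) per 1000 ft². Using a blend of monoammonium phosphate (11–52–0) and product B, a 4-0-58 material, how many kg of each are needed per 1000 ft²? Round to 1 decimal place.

Per-1000 ft² balance (a = monoammonium phosphate, b = product B):
P₂O₅: 0.52·a + 0·b = 2.6
K₂O: 0·a + 0.58·b = 2.9
Solving simultaneously: a = 5, b = 5.

5.0 kg monoammonium phosphate, 5.0 kg product B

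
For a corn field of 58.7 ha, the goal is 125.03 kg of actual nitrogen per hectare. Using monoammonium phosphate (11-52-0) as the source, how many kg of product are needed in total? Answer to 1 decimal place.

Product per hectare = 125.03 / 11% = 1136.64 kg.
Total product = 1136.64 × 58.7 = 66720.55 kg.

66720.6 kg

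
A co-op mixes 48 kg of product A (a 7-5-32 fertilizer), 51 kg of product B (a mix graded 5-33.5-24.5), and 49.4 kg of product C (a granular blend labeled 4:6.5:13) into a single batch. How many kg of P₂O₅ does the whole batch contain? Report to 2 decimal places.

22.70 kg P₂O₅

P₂O₅ mass = 5%×48 + 33.5%×51 + 6.5%×49.4 = 22.696 kg.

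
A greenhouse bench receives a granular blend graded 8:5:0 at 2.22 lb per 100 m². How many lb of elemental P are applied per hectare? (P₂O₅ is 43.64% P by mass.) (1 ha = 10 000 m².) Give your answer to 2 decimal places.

4.84 lb P per hectare

P₂O₅ per 100 m² = 2.22 × 5% = 0.111 lb.
Elemental P = 0.111 × 0.4364 = 0.0484404 lb per 100 m².
Convert to per hectare: 0.0484404 × 100 = 4.84404 lb.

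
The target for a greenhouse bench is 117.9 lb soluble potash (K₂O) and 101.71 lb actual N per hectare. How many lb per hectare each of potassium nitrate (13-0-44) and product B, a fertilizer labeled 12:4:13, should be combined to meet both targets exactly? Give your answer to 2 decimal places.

With a, b = lb per hectare of potassium nitrate and product B:
K₂O: 0.44·a + 0.13·b = 117.9
N: 0.13·a + 0.12·b = 101.71
Eliminate b: (row1) − 0.13/0.12·(row2) → 0.299167·a = 7.71417, so a = 25.7855.
Then b = (101.71 − 0.13·25.7855) / 0.12 = 819.649.

25.79 lb potassium nitrate, 819.65 lb product B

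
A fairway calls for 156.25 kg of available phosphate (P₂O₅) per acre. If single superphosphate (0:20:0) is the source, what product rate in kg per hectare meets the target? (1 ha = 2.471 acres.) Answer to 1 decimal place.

Product per acre = 156.25 / 20% = 781.25 kg.
Convert to per hectare: 781.25 × 2.471 = 1930.47 kg.

1930.5 kg of product per hectare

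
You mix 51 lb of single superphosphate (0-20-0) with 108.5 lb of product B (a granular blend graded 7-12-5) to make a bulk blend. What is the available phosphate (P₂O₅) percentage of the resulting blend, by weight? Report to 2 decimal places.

Total mass = 51 + 108.5 = 159.5 lb.
P₂O₅ mass = 20%×51 + 12%×108.5 = 23.22 lb.
% P₂O₅ = 23.22 / 159.5 = 14.558%.

14.56% P₂O₅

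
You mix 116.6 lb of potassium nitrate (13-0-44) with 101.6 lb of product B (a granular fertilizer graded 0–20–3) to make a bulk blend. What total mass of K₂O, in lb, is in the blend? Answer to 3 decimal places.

K₂O mass = 44%×116.6 + 3%×101.6 = 54.352 lb.

54.352 lb K₂O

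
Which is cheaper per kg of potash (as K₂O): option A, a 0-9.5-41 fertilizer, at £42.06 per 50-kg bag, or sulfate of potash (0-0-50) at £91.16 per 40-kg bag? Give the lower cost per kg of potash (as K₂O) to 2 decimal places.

option A: K₂O per bag = 50 × 41% = 20.5 kg; cost = 42.06 / 20.5 = £2.0517/kg K₂O.
sulfate of potash: K₂O per bag = 40 × 50% = 20 kg; cost = 91.16 / 20 = £4.5580/kg K₂O.
option A is cheaper.

£2.05 per kg K₂O (option A)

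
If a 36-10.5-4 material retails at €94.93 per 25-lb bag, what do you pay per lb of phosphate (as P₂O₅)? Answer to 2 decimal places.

€36.16 per lb P₂O₅

P₂O₅ in bag = 25 × 10.5% = 2.625 lb.
Cost per lb P₂O₅ = €94.93 / 2.625 = €36.1638.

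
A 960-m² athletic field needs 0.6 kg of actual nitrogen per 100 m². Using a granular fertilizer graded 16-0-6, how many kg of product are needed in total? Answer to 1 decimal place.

Product per 100 m² = 0.6 / 16% = 3.75 kg.
Total product = 3.75 × 960 / 100 = 36 kg.

36.0 kg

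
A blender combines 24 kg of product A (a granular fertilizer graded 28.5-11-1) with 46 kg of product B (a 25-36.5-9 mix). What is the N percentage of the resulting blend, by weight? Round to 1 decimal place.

26.2% N

Total mass = 24 + 46 = 70 kg.
N mass = 28.5%×24 + 25%×46 = 18.34 kg.
% N = 18.34 / 70 = 26.2%.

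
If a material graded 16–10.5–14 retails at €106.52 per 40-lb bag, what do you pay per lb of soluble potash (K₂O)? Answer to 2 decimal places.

K₂O in bag = 40 × 14% = 5.6 lb.
Cost per lb K₂O = €106.52 / 5.6 = €19.0214.

€19.02 per lb K₂O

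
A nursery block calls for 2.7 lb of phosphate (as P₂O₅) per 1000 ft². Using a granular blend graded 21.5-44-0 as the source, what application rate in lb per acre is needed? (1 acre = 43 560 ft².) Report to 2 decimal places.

267.30 lb of product per acre

Product per 1000 ft² = 2.7 / 44% = 6.13636 lb.
Convert to per acre: 6.13636 × 43.56 = 267.3 lb.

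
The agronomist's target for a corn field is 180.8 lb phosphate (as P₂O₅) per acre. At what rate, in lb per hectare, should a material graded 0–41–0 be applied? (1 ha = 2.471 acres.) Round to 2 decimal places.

1089.65 lb of product per hectare

Product per acre = 180.8 / 41% = 440.976 lb.
Convert to per hectare: 440.976 × 2.471 = 1089.651 lb.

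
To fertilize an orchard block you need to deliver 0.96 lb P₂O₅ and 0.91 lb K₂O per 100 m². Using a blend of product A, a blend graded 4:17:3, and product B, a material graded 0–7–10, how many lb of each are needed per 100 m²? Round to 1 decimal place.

Let a = lb of product A, b = lb of product B (per 100 m²).
P₂O₅: 0.17·a + 0.07·b = 0.96
K₂O: 0.03·a + 0.1·b = 0.91
Eliminate b: (row1) − 0.07/0.1·(row2) → 0.149·a = 0.323, so a = 2.16779.
Then b = (0.91 − 0.03·2.16779) / 0.1 = 8.44966.

2.2 lb product A, 8.4 lb product B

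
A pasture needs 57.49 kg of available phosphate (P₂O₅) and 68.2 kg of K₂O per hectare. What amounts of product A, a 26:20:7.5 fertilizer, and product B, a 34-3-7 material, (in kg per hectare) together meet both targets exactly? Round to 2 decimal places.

168.37 kg product A, 793.89 kg product B

Let a = kg of product A, b = kg of product B (per hectare).
P₂O₅: 0.2·a + 0.03·b = 57.49
K₂O: 0.075·a + 0.07·b = 68.2
Eliminate a: (row1) − 0.2/0.075·(row2) → -0.156667·b = -124.377, so b = 793.894.
Back-substitute: a = (57.49 − 0.03·793.894) / 0.2 = 168.366.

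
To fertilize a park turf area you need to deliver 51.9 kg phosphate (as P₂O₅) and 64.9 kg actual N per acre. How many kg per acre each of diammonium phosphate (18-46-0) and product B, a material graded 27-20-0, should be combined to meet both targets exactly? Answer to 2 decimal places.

Let a = kg of diammonium phosphate, b = kg of product B (per acre).
P₂O₅: 0.46·a + 0.2·b = 51.9
N: 0.18·a + 0.27·b = 64.9
Eliminate a: (row1) − 0.46/0.18·(row2) → -0.49·b = -113.956, so b = 232.562.
Back-substitute: a = (51.9 − 0.2·232.562) / 0.46 = 11.712.

11.71 kg diammonium phosphate, 232.56 kg product B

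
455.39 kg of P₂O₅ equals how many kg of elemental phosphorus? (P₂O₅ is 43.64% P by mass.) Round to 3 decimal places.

198.732 kg P

P = 455.39 × 0.4364 = 198.7322 kg.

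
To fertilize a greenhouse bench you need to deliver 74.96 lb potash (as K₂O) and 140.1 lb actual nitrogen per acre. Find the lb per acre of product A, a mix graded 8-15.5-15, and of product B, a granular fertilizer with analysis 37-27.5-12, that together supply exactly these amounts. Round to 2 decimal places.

237.98 lb product A, 327.19 lb product B

With a, b = lb per acre of product A and product B:
K₂O: 0.15·a + 0.12·b = 74.96
N: 0.08·a + 0.37·b = 140.1
Eliminate a: (row1) − 0.15/0.08·(row2) → -0.57375·b = -187.728, so b = 327.194.
Back-substitute: a = (74.96 − 0.12·327.194) / 0.15 = 237.978.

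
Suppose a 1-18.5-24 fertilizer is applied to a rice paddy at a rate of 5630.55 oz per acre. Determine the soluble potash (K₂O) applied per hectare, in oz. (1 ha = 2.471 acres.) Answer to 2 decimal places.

3339.14 oz K₂O per hectare

K₂O per acre = 5630.55 × 24% = 1351.33 oz.
Convert to per hectare: 1351.33 × 2.471 = 3339.141 oz.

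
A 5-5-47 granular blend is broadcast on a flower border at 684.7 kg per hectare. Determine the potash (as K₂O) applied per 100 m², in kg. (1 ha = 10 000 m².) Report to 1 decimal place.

K₂O per hectare = 684.7 × 47% = 321.809 kg.
Convert to per 100 m²: 321.809 × 0.01 = 3.21809 kg.

3.2 kg K₂O per hundred sq m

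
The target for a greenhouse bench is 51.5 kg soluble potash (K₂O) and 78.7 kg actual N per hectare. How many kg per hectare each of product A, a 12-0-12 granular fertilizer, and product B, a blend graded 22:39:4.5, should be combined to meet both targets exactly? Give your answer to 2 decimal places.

Let a = kg of product A, b = kg of product B (per hectare).
K₂O: 0.12·a + 0.045·b = 51.5
N: 0.12·a + 0.22·b = 78.7
Eliminate a: (row1) − 0.12/0.12·(row2) → -0.175·b = -27.2, so b = 155.429.
Back-substitute: a = (51.5 − 0.045·155.429) / 0.12 = 370.881.

370.88 kg product A, 155.43 kg product B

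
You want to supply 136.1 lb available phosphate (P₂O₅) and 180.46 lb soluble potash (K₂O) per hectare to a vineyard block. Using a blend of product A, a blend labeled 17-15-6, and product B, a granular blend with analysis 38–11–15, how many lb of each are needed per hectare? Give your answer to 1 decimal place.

With a, b = lb per hectare of product A and product B:
P₂O₅: 0.15·a + 0.11·b = 136.1
K₂O: 0.06·a + 0.15·b = 180.46
Eliminate a: (row1) − 0.15/0.06·(row2) → -0.265·b = -315.05, so b = 1188.87.
Back-substitute: a = (136.1 − 0.11·1188.87) / 0.15 = 35.4969.

35.5 lb product A, 1188.9 lb product B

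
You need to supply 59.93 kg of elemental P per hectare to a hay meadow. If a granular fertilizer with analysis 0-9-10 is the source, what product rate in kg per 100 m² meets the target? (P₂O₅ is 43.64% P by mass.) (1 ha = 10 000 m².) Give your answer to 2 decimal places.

15.26 kg of product per hundred sq m

As P₂O₅: 59.93 / 0.4364 = 137.328 kg per hectare.
Product per hectare = 137.328 / 9% = 1525.87 kg.
Convert to per 100 m²: 1525.87 × 0.01 = 15.2587 kg.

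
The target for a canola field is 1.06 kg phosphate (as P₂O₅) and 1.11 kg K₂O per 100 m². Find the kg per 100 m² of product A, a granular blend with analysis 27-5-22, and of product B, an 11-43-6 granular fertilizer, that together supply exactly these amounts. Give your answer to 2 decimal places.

Per-100 m² balance (a = product A, b = product B):
P₂O₅: 0.05·a + 0.43·b = 1.06
K₂O: 0.22·a + 0.06·b = 1.11
From row1: a = (1.06 − 0.43·b) / 0.05.
Into row2: 0.22·(1.06 − 0.43·b)/0.05 + 0.06·b = 1.11 → b = 1.93996, a = 4.51638.

4.52 kg product A, 1.94 kg product B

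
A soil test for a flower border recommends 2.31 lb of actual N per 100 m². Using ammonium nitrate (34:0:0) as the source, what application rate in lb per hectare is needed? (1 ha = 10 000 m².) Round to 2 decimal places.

Product per 100 m² = 2.31 / 34% = 6.79412 lb.
Convert to per hectare: 6.79412 × 100 = 679.412 lb.

679.41 lb of product per hectare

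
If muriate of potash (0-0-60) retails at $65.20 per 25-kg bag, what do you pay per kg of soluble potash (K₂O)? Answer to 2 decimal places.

K₂O in bag = 25 × 60% = 15 kg.
Cost per kg K₂O = $65.20 / 15 = $4.3467.

$4.35 per kg K₂O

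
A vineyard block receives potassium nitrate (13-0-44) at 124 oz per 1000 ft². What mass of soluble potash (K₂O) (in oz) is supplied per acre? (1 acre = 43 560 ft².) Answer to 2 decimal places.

2376.63 oz K₂O per acre

K₂O per 1000 ft² = 124 × 44% = 54.56 oz.
Convert to per acre: 54.56 × 43.56 = 2376.634 oz.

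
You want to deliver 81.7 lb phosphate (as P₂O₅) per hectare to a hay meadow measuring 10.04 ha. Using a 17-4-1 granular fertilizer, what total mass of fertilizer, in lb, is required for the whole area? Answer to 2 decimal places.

20506.70 lb

Product per hectare = 81.7 / 4% = 2042.5 lb.
Total product = 2042.5 × 10.04 = 20506.7 lb.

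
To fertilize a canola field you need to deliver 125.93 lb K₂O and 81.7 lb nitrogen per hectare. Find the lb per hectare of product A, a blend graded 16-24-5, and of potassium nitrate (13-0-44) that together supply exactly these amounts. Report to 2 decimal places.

306.37 lb product A, 251.39 lb potassium nitrate

Let a = lb of product A, b = lb of potassium nitrate (per hectare).
K₂O: 0.05·a + 0.44·b = 125.93
N: 0.16·a + 0.13·b = 81.7
Eliminate b: (row1) − 0.44/0.13·(row2) → -0.491538·a = -150.593, so a = 306.371.
Then b = (81.7 − 0.16·306.371) / 0.13 = 251.3897.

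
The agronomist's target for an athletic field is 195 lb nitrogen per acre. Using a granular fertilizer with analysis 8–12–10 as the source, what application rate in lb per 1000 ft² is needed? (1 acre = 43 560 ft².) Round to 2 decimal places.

Product per acre = 195 / 8% = 2437.5 lb.
Convert to per 1000 ft²: 2437.5 × 0.0229568 = 55.9573 lb.

55.96 lb of product per thousand sq ft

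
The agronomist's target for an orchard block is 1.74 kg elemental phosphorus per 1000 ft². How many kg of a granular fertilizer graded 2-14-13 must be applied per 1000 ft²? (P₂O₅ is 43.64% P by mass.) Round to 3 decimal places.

28.480 kg of product per thousand sq ft

As P₂O₅: 1.74 / 0.4364 = 3.98717 kg per 1000 ft².
Product per 1000 ft² = 3.98717 / 14% = 28.4798 kg.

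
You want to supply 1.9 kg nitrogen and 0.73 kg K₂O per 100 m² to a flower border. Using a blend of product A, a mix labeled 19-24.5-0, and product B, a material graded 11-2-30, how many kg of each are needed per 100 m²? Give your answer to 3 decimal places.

Let a = kg of product A, b = kg of product B (per 100 m²).
N: 0.19·a + 0.11·b = 1.9
K₂O: 0·a + 0.3·b = 0.73
Solving simultaneously: a = 8.59123, b = 2.43333.

8.591 kg product A, 2.433 kg product B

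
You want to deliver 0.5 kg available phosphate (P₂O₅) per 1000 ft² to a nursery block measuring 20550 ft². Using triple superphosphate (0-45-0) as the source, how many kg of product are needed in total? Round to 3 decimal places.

Product per 1000 ft² = 0.5 / 45% = 1.11111 kg.
Total product = 1.11111 × 20550 / 1000 = 22.8333 kg.

22.833 kg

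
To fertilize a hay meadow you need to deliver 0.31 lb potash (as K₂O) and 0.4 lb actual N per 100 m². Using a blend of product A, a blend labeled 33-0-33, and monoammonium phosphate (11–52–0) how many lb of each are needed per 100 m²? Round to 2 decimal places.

0.94 lb product A, 0.82 lb monoammonium phosphate

Let a = lb of product A, b = lb of monoammonium phosphate (per 100 m²).
K₂O: 0.33·a + 0·b = 0.31
N: 0.33·a + 0.11·b = 0.4
Solving simultaneously: a = 0.939394, b = 0.818182.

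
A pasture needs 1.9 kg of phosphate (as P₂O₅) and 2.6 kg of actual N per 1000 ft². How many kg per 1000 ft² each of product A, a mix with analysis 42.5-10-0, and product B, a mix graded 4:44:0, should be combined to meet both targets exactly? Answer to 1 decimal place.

Per-1000 ft² balance (a = product A, b = product B):
P₂O₅: 0.1·a + 0.44·b = 1.9
N: 0.425·a + 0.04·b = 2.6
Eliminate a: (row1) − 0.1/0.425·(row2) → 0.430588·b = 1.28824, so b = 2.9918.
Back-substitute: a = (1.9 − 0.44·2.9918) / 0.1 = 5.83607.

5.8 kg product A, 3.0 kg product B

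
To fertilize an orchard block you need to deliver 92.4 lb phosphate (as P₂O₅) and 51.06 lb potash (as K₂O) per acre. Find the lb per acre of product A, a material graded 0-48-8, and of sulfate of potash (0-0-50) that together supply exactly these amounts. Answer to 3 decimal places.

192.500 lb product A, 71.320 lb sulfate of potash

Let a = lb of product A, b = lb of sulfate of potash (per acre).
P₂O₅: 0.48·a + 0·b = 92.4
K₂O: 0.08·a + 0.5·b = 51.06
Eliminate b: (row1) − 0/0.5·(row2) → 0.48·a = 92.4, so a = 192.5.
Then b = (51.06 − 0.08·192.5) / 0.5 = 71.32.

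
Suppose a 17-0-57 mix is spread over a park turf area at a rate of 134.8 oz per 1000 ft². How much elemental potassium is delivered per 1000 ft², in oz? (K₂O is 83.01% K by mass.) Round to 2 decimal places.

K₂O per 1000 ft² = 134.8 × 57% = 76.836 oz.
Elemental K = 76.836 × 0.8301 = 63.7816 oz per 1000 ft².

63.78 oz K per thousand sq ft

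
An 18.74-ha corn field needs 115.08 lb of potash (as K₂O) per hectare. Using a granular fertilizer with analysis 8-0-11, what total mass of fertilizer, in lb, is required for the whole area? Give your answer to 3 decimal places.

19605.447 lb

Product per hectare = 115.08 / 11% = 1046.18 lb.
Total product = 1046.18 × 18.74 = 19605.4473 lb.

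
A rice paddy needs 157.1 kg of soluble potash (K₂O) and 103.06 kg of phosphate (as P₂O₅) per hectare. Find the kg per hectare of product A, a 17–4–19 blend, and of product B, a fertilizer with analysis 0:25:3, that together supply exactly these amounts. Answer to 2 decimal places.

Per-hectare balance (a = product A, b = product B):
K₂O: 0.19·a + 0.03·b = 157.1
P₂O₅: 0.04·a + 0.25·b = 103.06
Eliminate b: (row1) − 0.03/0.25·(row2) → 0.1852·a = 144.733, so a = 781.4946.
Then b = (103.06 − 0.04·781.4946) / 0.25 = 287.201.

781.49 kg product A, 287.20 kg product B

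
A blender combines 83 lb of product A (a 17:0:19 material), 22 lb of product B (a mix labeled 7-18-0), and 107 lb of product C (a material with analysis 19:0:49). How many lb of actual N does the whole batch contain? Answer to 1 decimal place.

36.0 lb N

N mass = 17%×83 + 7%×22 + 19%×107 = 35.98 lb.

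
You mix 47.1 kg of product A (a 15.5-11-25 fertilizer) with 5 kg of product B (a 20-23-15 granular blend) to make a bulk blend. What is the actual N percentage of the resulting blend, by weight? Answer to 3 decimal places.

Total mass = 47.1 + 5 = 52.1 kg.
N mass = 15.5%×47.1 + 20%×5 = 8.3005 kg.
% N = 8.3005 / 52.1 = 15.9319%.

15.932% N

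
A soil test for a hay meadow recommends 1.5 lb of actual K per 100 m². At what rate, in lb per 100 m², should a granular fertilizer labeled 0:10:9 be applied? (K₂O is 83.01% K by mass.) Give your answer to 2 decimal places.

20.08 lb of product per hundred sq m

As K₂O: 1.5 / 0.8301 = 1.80701 lb per 100 m².
Product per 100 m² = 1.80701 / 9% = 20.0779 lb.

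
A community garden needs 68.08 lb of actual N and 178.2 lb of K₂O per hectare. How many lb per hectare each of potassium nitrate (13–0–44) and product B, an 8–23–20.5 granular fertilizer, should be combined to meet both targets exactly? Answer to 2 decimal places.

35.04 lb potassium nitrate, 794.06 lb product B

Let a = lb of potassium nitrate, b = lb of product B (per hectare).
N: 0.13·a + 0.08·b = 68.08
K₂O: 0.44·a + 0.205·b = 178.2
Solving simultaneously: a = 35.0409, b = 794.058.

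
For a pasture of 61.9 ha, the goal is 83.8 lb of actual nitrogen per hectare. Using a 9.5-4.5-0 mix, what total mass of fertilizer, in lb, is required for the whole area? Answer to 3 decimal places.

Product per hectare = 83.8 / 9.5% = 882.105 lb.
Total product = 882.105 × 61.9 = 54602.3158 lb.

54602.316 lb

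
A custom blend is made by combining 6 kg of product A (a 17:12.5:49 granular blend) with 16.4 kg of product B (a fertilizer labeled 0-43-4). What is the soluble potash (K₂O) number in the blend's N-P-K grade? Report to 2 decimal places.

Total mass = 6 + 16.4 = 22.4 kg.
K₂O mass = 49%×6 + 4%×16.4 = 3.596 kg.
% K₂O = 3.596 / 22.4 = 16.0536%.

16.05% K₂O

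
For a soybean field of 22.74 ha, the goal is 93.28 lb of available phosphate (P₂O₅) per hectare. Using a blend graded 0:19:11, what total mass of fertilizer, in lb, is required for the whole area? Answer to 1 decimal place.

Product per hectare = 93.28 / 19% = 490.947 lb.
Total product = 490.947 × 22.74 = 11164.14 lb.

11164.1 lb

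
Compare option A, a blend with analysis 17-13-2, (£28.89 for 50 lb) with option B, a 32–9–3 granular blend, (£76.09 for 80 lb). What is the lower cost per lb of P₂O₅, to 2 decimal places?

option A: P₂O₅ per bag = 50 × 13% = 6.5 lb; cost = 28.89 / 6.5 = £4.4446/lb P₂O₅.
option B: P₂O₅ per bag = 80 × 9% = 7.2 lb; cost = 76.09 / 7.2 = £10.5681/lb P₂O₅.
option A is cheaper.

£4.44 per lb P₂O₅ (option A)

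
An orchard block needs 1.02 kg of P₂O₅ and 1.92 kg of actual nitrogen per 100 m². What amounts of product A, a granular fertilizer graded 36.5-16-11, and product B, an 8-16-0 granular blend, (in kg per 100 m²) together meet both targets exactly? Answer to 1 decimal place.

With a, b = kg per 100 m² of product A and product B:
P₂O₅: 0.16·a + 0.16·b = 1.02
N: 0.365·a + 0.08·b = 1.92
Eliminate a: (row1) − 0.16/0.365·(row2) → 0.124932·b = 0.178356, so b = 1.42763.
Back-substitute: a = (1.02 − 0.16·1.42763) / 0.16 = 4.94737.

4.9 kg product A, 1.4 kg product B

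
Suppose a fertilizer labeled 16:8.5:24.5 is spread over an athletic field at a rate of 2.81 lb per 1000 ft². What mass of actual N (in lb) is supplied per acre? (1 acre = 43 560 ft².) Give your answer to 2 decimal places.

nitrogen per 1000 ft² = 2.81 × 16% = 0.4496 lb.
Convert to per acre: 0.4496 × 43.56 = 19.5846 lb.

19.58 lb N per acre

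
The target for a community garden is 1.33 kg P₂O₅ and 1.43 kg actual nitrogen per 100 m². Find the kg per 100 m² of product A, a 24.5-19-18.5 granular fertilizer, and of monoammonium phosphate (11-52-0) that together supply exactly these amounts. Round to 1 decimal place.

With a, b = kg per 100 m² of product A and monoammonium phosphate:
P₂O₅: 0.19·a + 0.52·b = 1.33
N: 0.245·a + 0.11·b = 1.43
Eliminate b: (row1) − 0.52/0.11·(row2) → -0.968182·a = -5.43, so a = 5.60845.
Then b = (1.43 − 0.245·5.60845) / 0.11 = 0.508451.

5.6 kg product A, 0.5 kg monoammonium phosphate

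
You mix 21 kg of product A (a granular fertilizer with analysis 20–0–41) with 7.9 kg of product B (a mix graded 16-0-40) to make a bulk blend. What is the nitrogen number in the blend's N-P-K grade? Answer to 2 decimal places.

Total mass = 21 + 7.9 = 28.9 kg.
N mass = 20%×21 + 16%×7.9 = 5.464 kg.
% N = 5.464 / 28.9 = 18.9066%.

18.91% N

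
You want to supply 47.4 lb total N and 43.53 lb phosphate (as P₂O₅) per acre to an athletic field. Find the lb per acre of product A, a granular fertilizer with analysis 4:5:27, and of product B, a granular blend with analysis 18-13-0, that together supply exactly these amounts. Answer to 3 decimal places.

440.368 lb product A, 165.474 lb product B

Let a = lb of product A, b = lb of product B (per acre).
N: 0.04·a + 0.18·b = 47.4
P₂O₅: 0.05·a + 0.13·b = 43.53
Eliminate b: (row1) − 0.18/0.13·(row2) → -0.0292308·a = -12.8723, so a = 440.3684.
Then b = (43.53 − 0.05·440.3684) / 0.13 = 165.4737.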